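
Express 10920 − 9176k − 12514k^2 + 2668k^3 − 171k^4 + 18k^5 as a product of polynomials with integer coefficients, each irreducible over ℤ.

(3k − 2)(6k + 7)(k − 6)(k^2 − 4k + 130)

Testing divisors of the constant over divisors of the leading coefficient, k = 2/3 is a root, so (3k − 2) is a factor; dividing leaves 6k^4 − 53k^3 + 854k^2 − 3602k − 5460.
Then k = −7/6 is a root, giving the factor (6k + 7) and quotient k^3 − 10k^2 + 154k − 780.
Then k = 6 is a root, so (k − 6) divides it; the quotient is k^2 − 4k + 130.
The quadratic k^2 − 4k + 130 has discriminant −504 < 0 and is irreducible over ℤ.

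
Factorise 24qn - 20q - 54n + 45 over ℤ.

(4q - 9)(6n - 5)

Group as (24qn - 20q) + (-54n + 45) = 4q(6n - 5) - 9(6n - 5).
Both groups share the factor (6n - 5).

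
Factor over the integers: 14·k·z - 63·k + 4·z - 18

Group as (14·k·z - 63·k) + (4·z - 18) = 7·k·(2·z - 9) + 2·(2·z - 9).
Both groups share the factor (2·z - 9).

(2·z - 9)·(7·k + 2)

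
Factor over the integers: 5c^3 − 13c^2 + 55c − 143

Group as (5c^3 + 55c) + (−13c^2 − 143) = 5c(c^2 + 11) − 13(c^2 + 11).
Both groups share the factor (c^2 + 11).

(5c − 13)(c^2 + 11)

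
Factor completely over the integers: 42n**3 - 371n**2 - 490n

7n(6n + 7)(n - 10)

Pull out the common factor 7n, then factor the remaining trinomial.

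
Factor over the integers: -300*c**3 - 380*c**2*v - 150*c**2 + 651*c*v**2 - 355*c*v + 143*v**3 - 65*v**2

-(10*c - 11*v + 5)*(5*c + v)*(6*c + 13*v)

Group: 10*c*(-30*c**2 - 71*c*v - 13*v**2) + (-11*v + 5)*(-30*c**2 - 71*c*v - 13*v**2); both groups contain (-30*c**2 - 71*c*v - 13*v**2), so (10*c - 11*v + 5) is a factor with cofactor -30*c**2 - 71*c*v - 13*v**2.
The cofactor groups again: -30*c**2 - 71*c*v - 13*v**2 = -5*c*(6*c + 13*v) - v*(6*c + 13*v); both groups contain (6*c + 13*v), giving -(5*c + v)*(6*c + 13*v).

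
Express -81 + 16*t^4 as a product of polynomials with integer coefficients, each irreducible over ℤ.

(2*t + 3)*(2*t - 3)*(4*t^2 + 9)

Difference of squares twice: with A = 2*t and B = 3, A⁴ − B⁴ = (A² − B²)(A² + B²), and A² − B² factors again.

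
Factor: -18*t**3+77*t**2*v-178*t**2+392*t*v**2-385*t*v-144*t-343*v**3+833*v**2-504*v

-(2*t+7*v)*(9*t-7*v+8)*(t-7*v+9)

Group: 9*t*(-2*t**2+7*t*v-18*t+49*v**2-63*v) + (-7*v+8)*(-2*t**2+7*t*v-18*t+49*v**2-63*v); both groups contain (-2*t**2+7*t*v-18*t+49*v**2-63*v), so (9*t-7*v+8) is a factor with cofactor -2*t**2+7*t*v-18*t+49*v**2-63*v.
The cofactor groups again: -2*t**2+7*t*v-18*t+49*v**2-63*v = -2*t*(t-7*v+9) - 7*v*(t-7*v+9); both groups contain (t-7*v+9), giving -(2*t+7*v)*(t-7*v+9).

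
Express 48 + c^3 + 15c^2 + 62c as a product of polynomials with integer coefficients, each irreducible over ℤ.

Trying the rational-root candidates, c = -8 is a root, so (c + 8) is a factor; dividing leaves c^2 + 7c + 6.
The remaining quadratic factors as (c + 1)(c + 6).

(c + 1)(c + 6)(c + 8)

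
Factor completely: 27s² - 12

3(3s + 2)(3s - 2)

Every term has a factor of 3. Then 9s² - 4 = (3s)² − (2)².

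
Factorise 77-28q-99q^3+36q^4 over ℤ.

(4q-11)(9q^3-7)

Group as (36q^4-28q) + (-99q^3+77) = 4q(9q^3-7) - 11(9q^3-7).
Both groups share the factor (9q^3-7).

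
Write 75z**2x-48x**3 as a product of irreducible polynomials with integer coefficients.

3x(5z-4x)(5z+4x)

Factor out 3x, leaving 25z**2-16x**2, which is a difference of two squares.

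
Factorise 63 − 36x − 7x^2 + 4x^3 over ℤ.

Testing divisors of the constant over divisors of the leading coefficient, x = −3 is a root, so (x + 3) divides it; the quotient is 4x^2 − 19x + 21.
The remaining quadratic factors as (4x − 7)(x − 3).

(4x − 7)(x + 3)(x − 3)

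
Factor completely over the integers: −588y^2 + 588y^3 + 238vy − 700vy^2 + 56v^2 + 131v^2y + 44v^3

Group: 11v(4v^2 + 17vy − 42y^2) + (−14y + 14)(4v^2 + 17vy − 42y^2); both groups contain (4v^2 + 17vy − 42y^2), so (11v − 14y + 14) is a factor with cofactor 4v^2 + 17vy − 42y^2.
The cofactor groups again: 4v^2 + 17vy − 42y^2 = v(4v − 7y) + 6y(4v − 7y); both groups contain (4v − 7y), giving (v + 6y)(4v − 7y).

(11v − 14y + 14)(4v − 7y)(v + 6y)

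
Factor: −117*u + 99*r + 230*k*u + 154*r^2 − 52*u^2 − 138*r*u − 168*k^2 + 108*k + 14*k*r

−(12*k + 11*r − 13*u)*(14*k − 14*r − 4*u − 9)

Group: −14*k*(12*k + 11*r − 13*u) + (14*r + 4*u + 9)*(12*k + 11*r − 13*u); both groups contain (12*k + 11*r − 13*u).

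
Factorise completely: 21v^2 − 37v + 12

(3v − 4)(7v − 3)

Need a pair with product 21·12 = 252 and sum −37: that's −28 and −9.
Split the middle term: 21v^2 − 28v − 9v + 12 = 7v(3v − 4) − 3(3v − 4).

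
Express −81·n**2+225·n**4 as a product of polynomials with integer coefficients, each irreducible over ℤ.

Pull out the common factor 9·n**2; 25·n**2−9 is a difference of squares.

9·n**2·(5·n+3)·(5·n−3)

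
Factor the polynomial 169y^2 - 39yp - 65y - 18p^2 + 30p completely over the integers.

(13y - 6p)(13y + 3p - 5)

Group: 13y(13y - 6p) + (3p - 5)(13y - 6p); both groups contain (13y - 6p).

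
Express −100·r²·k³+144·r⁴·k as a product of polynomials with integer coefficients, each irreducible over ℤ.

4·k·r²·(6·r−5·k)·(6·r+5·k)

Factor out 4·r²·k, leaving 36·r²−25·k², which is a difference of two squares.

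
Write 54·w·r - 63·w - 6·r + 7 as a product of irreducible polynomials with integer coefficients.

(6·r - 7)·(9·w - 1)

Group as (54·w·r - 63·w) + (-6·r + 7) = 9·w·(6·r - 7) - (6·r - 7).
Both groups share the factor (6·r - 7).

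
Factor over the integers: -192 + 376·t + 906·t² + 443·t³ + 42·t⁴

By the rational root theorem, t = -4/3 is a root, so (3·t + 4) is a factor; dividing leaves 14·t³ + 129·t² + 130·t - 48.
Continuing, t = 2/7 is a root, so (7·t - 2) divides it; the quotient is 2·t² + 19·t + 24.
The remaining quadratic factors as (t + 8)(2·t + 3).

(2·t + 3)·(3·t + 4)·(7·t - 2)·(t + 8)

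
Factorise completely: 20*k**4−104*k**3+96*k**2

Pull out the common factor 4*k**2, then factor the remaining trinomial.

4*k**2*(5*k−6)*(k−4)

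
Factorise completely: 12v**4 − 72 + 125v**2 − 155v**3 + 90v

(3v − 2)(4v + 3)(v − 1)(v − 12)

Trying the rational-root candidates, v = 12 is a root, so (v − 12) divides it; the quotient is 12v**3 − 11v**2 − 7v + 6.
Next, v = −3/4 is a root, so (4v + 3) is a factor; dividing leaves 3v**2 − 5v + 2.
The remaining quadratic factors as (3v − 2)(v − 1).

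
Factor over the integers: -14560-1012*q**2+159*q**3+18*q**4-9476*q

By the rational root theorem, q = -13/6 is a root, giving the factor (6*q+13) and quotient 3*q**3+20*q**2-212*q-1120.
Continuing, q = -10 is a root, giving the factor (q+10) and quotient 3*q**2-10*q-112.
The remaining quadratic factors as (3*q+14)(q-8).

(3*q+14)*(6*q+13)*(q+10)*(q-8)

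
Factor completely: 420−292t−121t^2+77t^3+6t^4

(2t−3)(3t−5)(t+14)(t+2)

By the rational root theorem, t = −14 is a root, so (t+14) is a factor; dividing leaves 6t^3−7t^2−23t+30.
Next, t = 3/2 is a root, so (2t−3) is a factor; dividing leaves 3t^2+t−10.
The remaining quadratic factors as (t+2)(3t−5).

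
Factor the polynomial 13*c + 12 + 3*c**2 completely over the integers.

(3*c + 4)*(c + 3)

Need a pair with product 3·12 = 36 and sum 13: that's 4 and 9.
Split the middle term: 3*c**2 + 4*c + 9*c + 12 = c*(3*c + 4) + 3*(3*c + 4).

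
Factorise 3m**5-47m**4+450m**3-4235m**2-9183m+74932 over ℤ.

(3m-11)(m+4)(m-13)(m**2-3m+131)

By the rational root theorem, m = 13 is a root, so (m-13) divides it; the quotient is 3m**4-8m**3+346m**2+263m-5764.
Next, m = -4 is a root, so (m+4) divides it; the quotient is 3m**3-20m**2+426m-1441.
Then m = 11/3 is a root, so (3m-11) is a factor; dividing leaves m**2-3m+131.
The quadratic m**2-3m+131 has discriminant -515 < 0 and is irreducible over ℤ.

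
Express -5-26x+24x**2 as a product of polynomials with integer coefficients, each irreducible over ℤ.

Need a pair with product 24·(-5) = -120 and sum -26: that's -30 and 4.
Split the middle term: 24x**2-30x + 4x-5 = 6x(4x-5) + (4x-5).

(4x-5)(6x+1)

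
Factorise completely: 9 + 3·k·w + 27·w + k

(3·w + 1)·(k + 9)

Group as (3·k·w + k) + (27·w + 9) = k·(3·w + 1) + 9·(3·w + 1).
Both groups share the factor (3·w + 1).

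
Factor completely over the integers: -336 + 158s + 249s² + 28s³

Trying the rational-root candidates, s = -7/4 is a root, so (4s + 7) is a factor; dividing leaves 7s² + 50s - 48.
The remaining quadratic factors as (7s - 6)(s + 8).

(4s + 7)(7s - 6)(s + 8)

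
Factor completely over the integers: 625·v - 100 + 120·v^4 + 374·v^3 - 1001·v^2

(4·v - 1)·(5·v - 4)·(6·v - 5)·(v + 5)

Testing divisors of the constant over divisors of the leading coefficient, v = 5/6 is a root, so (6·v - 5) is a factor; dividing leaves 20·v^3 + 79·v^2 - 101·v + 20.
Continuing, v = 1/4 is a root, so (4·v - 1) is a factor; dividing leaves 5·v^2 + 21·v - 20.
The remaining quadratic factors as (5·v - 4)(v + 5).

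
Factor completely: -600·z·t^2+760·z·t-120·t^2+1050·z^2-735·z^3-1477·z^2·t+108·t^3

-(15·z-2·t)·(7·z+6·t)·(7·z+9·t-10)

Group: 15·z·(-49·z^2-105·z·t+70·z-54·t^2+60·t) - 2·t·(-49·z^2-105·z·t+70·z-54·t^2+60·t); both groups contain (-49·z^2-105·z·t+70·z-54·t^2+60·t), so (15·z-2·t) is a factor with cofactor -49·z^2-105·z·t+70·z-54·t^2+60·t.
The cofactor groups again: -49·z^2-105·z·t+70·z-54·t^2+60·t = -7·z·(7·z+9·t-10) - 6·t·(7·z+9·t-10); both groups contain (7·z+9·t-10), giving -(7·z+6·t)·(7·z+9·t-10).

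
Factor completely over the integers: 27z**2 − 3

Factor out 3, leaving 9z**2 − 1, which is a difference of two squares.

3(3z + 1)(3z − 1)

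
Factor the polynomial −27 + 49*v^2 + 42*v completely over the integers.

Need a pair with product 49·(−27) = −1323 and sum 42: that's 63 and −21.
Split the middle term: 49*v^2 + 63*v − 21*v − 27 = 7*v*(7*v + 9) − 3*(7*v + 9).

(7*v + 9)*(7*v − 3)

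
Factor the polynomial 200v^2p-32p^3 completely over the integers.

Every term has a factor of 8p. Then 25v^2-4p^2 = (5v)² − (2p)².

8p(5v-2p)(5v+2p)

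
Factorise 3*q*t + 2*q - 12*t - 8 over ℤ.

(3*t + 2)*(q - 4)

Group as (3*q*t + 2*q) + (-12*t - 8) = q*(3*t + 2) - 4*(3*t + 2).
Both groups share the factor (3*t + 2).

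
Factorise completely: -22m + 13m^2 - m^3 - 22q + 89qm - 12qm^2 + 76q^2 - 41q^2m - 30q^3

-(5q + m - 11)(6q + m - 2)(q + m)

Group: 5q(-6q^2 - 7qm + 2q - m^2 + 2m) + (m - 11)(-6q^2 - 7qm + 2q - m^2 + 2m); both groups contain (-6q^2 - 7qm + 2q - m^2 + 2m), so (5q + m - 11) is a factor with cofactor -6q^2 - 7qm + 2q - m^2 + 2m.
The cofactor groups again: -6q^2 - 7qm + 2q - m^2 + 2m = -q(6q + m - 2) - m(6q + m - 2); both groups contain (6q + m - 2), giving -(q + m)(6q + m - 2).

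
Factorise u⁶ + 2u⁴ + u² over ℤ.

Pull out the common factor u², leaving u⁴ + 2u² + 1.
Recognize a perfect-square trinomial with the parts 1 and u².

u²(u² + 1)²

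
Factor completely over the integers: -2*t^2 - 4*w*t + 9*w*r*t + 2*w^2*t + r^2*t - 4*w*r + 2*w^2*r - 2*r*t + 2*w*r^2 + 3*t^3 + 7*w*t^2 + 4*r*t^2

Group: w*(2*w*r + 2*w*t + r*t + t^2) + (r + 3*t - 2)*(2*w*r + 2*w*t + r*t + t^2); both groups contain (2*w*r + 2*w*t + r*t + t^2), so (w + r + 3*t - 2) is a factor with cofactor 2*w*r + 2*w*t + r*t + t^2.
The cofactor groups again: 2*w*r + 2*w*t + r*t + t^2 = r*(2*w + t) + t*(2*w + t); both groups contain (2*w + t), giving (r + t)*(2*w + t).

(w + r + 3*t - 2)*(r + t)*(2*w + t)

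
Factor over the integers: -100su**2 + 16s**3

4s(2s + 5u)(2s - 5u)

Pull out the common factor 4s; 4s**2 - 25u**2 is a difference of squares.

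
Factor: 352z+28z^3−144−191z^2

(4z−9)(7z−4)(z−4)

By the rational root theorem, z = 4 is a root, giving the factor (z−4) and quotient 28z^2−79z+36.
The remaining quadratic factors as (7z−4)(4z−9).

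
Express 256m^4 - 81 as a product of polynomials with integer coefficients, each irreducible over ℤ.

Difference of squares twice: with A = 4m and B = 3, A⁴ − B⁴ = (A² − B²)(A² + B²), and A² − B² factors again.

(4m + 3)(4m - 3)(16m^2 + 9)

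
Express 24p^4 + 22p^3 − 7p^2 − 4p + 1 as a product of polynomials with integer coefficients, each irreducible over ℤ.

Trying the rational-root candidates, p = 1/4 is a root, giving the factor (4p − 1) and quotient 6p^3 + 7p^2 − 1.
Next, p = −1/2 is a root, so (2p + 1) is a factor; dividing leaves 3p^2 + 2p − 1.
The remaining quadratic factors as (p + 1)(3p − 1).

(2p + 1)(3p − 1)(4p − 1)(p + 1)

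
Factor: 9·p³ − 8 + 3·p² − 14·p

(3·p + 2)·(3·p − 4)·(p + 1)

By the rational root theorem, p = 4/3 is a root, giving the factor (3·p − 4) and quotient 3·p² + 5·p + 2.
The remaining quadratic factors as (3·p + 2)(p + 1).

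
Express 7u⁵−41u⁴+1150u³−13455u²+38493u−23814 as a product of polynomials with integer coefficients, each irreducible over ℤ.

Trying the rational-root candidates, u = 6/7 is a root, so (7u−6) is a factor; dividing leaves u⁴−5u³+160u²−1785u+3969.
Continuing, u = 7 is a root, so (u−7) is a factor; dividing leaves u³+2u²+174u−567.
Then u = 3 is a root, giving the factor (u−3) and quotient u²+5u+189.
The quadratic u²+5u+189 has discriminant −731 < 0 and is irreducible over ℤ.

(7u−6)(u−3)(u−7)(u²+5u+189)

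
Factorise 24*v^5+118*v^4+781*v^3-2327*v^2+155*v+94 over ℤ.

(4*v-1)*(6*v+1)*(v-2)*(v^2+7*v+47)

Testing divisors of the constant over divisors of the leading coefficient, v = 2 is a root, giving the factor (v-2) and quotient 24*v^4+166*v^3+1113*v^2-101*v-47.
Continuing, v = -1/6 is a root, so (6*v+1) is a factor; dividing leaves 4*v^3+27*v^2+181*v-47.
Continuing, v = 1/4 is a root, giving the factor (4*v-1) and quotient v^2+7*v+47.
The quadratic v^2+7*v+47 has discriminant -139 < 0 and is irreducible over ℤ.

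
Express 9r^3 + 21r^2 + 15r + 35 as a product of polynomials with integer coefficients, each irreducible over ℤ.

(3r + 7)(3r^2 + 5)

Group as (9r^3 + 15r) + (21r^2 + 35) = 3r(3r^2 + 5) + 7(3r^2 + 5).
Both groups share the factor (3r^2 + 5).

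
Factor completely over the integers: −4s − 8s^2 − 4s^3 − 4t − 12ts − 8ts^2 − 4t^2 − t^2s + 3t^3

(t − 2s − 2)(3t + 2s + 2)(t + s)

Group: t(3t^2 + 5ts + 2t + 2s^2 + 2s) + (−2s − 2)(3t^2 + 5ts + 2t + 2s^2 + 2s); both groups contain (3t^2 + 5ts + 2t + 2s^2 + 2s), so (t − 2s − 2) is a factor with cofactor 3t^2 + 5ts + 2t + 2s^2 + 2s.
The cofactor groups again: 3t^2 + 5ts + 2t + 2s^2 + 2s = t(3t + 2s + 2) + s(3t + 2s + 2); both groups contain (3t + 2s + 2), giving (t + s)(3t + 2s + 2).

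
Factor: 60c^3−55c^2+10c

5c(3c−2)(4c−1)

Pull out the common factor 5c, then factor the remaining trinomial.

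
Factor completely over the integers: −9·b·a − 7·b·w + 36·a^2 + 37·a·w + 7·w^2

Group: −9·a·(b − 4·a − w) − 7·w·(b − 4·a − w); both groups contain (b − 4·a − w).

−(b − 4·a − w)·(9·a + 7·w)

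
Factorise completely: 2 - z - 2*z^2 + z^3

By the rational root theorem, z = 2 is a root, so (z - 2) is a factor; dividing leaves z^2 - 1.
The remaining quadratic factors as (z - 1)(z + 1).

(z + 1)*(z - 1)*(z - 2)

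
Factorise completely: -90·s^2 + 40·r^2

Every term has a factor of 10. Then 4·r^2 - 9·s^2 = (2·r)² − (3·s)².

10·(2·r + 3·s)·(2·r - 3·s)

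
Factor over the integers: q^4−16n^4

Difference of squares twice: with A = q and B = 2n, A⁴ − B⁴ = (A² − B²)(A² + B²), and A² − B² factors again.

(q−2n)(q+2n)(q^2+4n^2)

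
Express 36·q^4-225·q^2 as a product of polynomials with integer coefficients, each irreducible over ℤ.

Every term has a factor of 9·q^2. Then 4·q^2-25 = (2·q)² − (5)².

9·q^2·(2·q+5)·(2·q-5)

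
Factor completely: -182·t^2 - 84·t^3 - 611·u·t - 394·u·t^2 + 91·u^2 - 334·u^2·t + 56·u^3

(u - 7·t)·(7·u + 2·t)·(8·u + 6·t + 13)

Group: 8·u·(7·u^2 - 47·u·t - 14·t^2) + (6·t + 13)·(7·u^2 - 47·u·t - 14·t^2); both groups contain (7·u^2 - 47·u·t - 14·t^2), so (8·u + 6·t + 13) is a factor with cofactor 7·u^2 - 47·u·t - 14·t^2.
The cofactor groups again: 7·u^2 - 47·u·t - 14·t^2 = 7·u·(u - 7·t) + 2·t·(u - 7·t); both groups contain (u - 7·t), giving (7·u + 2·t)·(u - 7·t).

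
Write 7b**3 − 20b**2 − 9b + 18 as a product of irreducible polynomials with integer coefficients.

Testing divisors of the constant over divisors of the leading coefficient, b = −1 is a root, so (b + 1) divides it; the quotient is 7b**2 − 27b + 18.
The remaining quadratic factors as (b − 3)(7b − 6).

(7b − 6)(b + 1)(b − 3)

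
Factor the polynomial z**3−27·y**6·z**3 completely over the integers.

Factor out z**3 first: what remains is −27·y**6+1.
Recognize a difference of cubes with the parts 1 and 3·y**2.

−z**3·(3·y**2−1)·(9·y**4+3·y**2+1)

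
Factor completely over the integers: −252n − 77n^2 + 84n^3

Pull out the common factor 7n, then factor the remaining trinomial.

7n(3n + 4)(4n − 9)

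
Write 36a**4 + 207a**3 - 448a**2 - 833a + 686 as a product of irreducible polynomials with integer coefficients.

(3a - 2)(3a - 7)(4a + 7)(a + 7)

Trying the rational-root candidates, a = 7/3 is a root, so (3a - 7) is a factor; dividing leaves 12a**3 + 97a**2 + 77a - 98.
Continuing, a = -7 is a root, so (a + 7) divides it; the quotient is 12a**2 + 13a - 14.
The remaining quadratic factors as (3a - 2)(4a + 7).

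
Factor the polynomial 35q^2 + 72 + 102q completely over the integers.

(5q + 6)(7q + 12)

Need a pair with product 35·72 = 2520 and sum 102: that's 60 and 42.
Split the middle term: 35q^2 + 60q + 42q + 72 = 5q(7q + 12) + 6(7q + 12).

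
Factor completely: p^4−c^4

Difference of squares twice: with A = p and B = c, A⁴ − B⁴ = (A² − B²)(A² + B²), and A² − B² factors again.

(p−c)(p+c)(p^2+c^2)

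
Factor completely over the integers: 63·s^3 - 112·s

Pull out the common factor 7·s; 9·s^2 - 16 is a difference of squares.

7·s·(3·s + 4)·(3·s - 4)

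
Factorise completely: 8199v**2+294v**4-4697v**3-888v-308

Among the possible rational roots, v = 14 is a root, so (v-14) divides it; the quotient is 294v**3-581v**2+65v+22.
Continuing, v = 2/7 is a root, so (7v-2) divides it; the quotient is 42v**2-71v-11.
The remaining quadratic factors as (7v+1)(6v-11).

(6v-11)(7v+1)(7v-2)(v-14)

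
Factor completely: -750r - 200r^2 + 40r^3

Pull out the common factor 10r, then factor the remaining trinomial.

10r(2r + 5)(2r - 15)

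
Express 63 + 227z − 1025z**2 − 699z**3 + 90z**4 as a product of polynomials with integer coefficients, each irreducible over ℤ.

Among the possible rational roots, z = 9 is a root, so (z − 9) divides it; the quotient is 90z**3 + 111z**2 − 26z − 7.
Then z = 1/3 is a root, so (3z − 1) divides it; the quotient is 30z**2 + 47z + 7.
The remaining quadratic factors as (6z + 1)(5z + 7).

(3z − 1)(5z + 7)(6z + 1)(z − 9)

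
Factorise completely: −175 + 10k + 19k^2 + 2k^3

(2k − 5)(k + 5)(k + 7)

Testing divisors of the constant over divisors of the leading coefficient, k = −7 is a root, so (k + 7) divides it; the quotient is 2k^2 + 5k − 25.
The remaining quadratic factors as (2k − 5)(k + 5).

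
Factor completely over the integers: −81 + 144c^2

9(4c + 3)(4c − 3)

Every term has a factor of 9. Then 16c^2 − 9 = (4c)² − (3)².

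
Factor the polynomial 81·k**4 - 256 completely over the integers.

(3·k + 4)·(3·k - 4)·(9·k**2 + 16)

(3·k)⁴ − (4)⁴ = ((3·k)² − (4)²)((3·k)² + (4)²); the first factor splits again, the second (9·k**2 + 16) is irreducible.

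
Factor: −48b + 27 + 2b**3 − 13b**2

(2b − 1)(b + 3)(b − 9)

By the rational root theorem, b = 1/2 is a root, so (2b − 1) is a factor; dividing leaves b**2 − 6b − 27.
The remaining quadratic factors as (b − 9)(b + 3).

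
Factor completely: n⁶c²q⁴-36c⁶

c²(n³q²-6c²)(n³q²+6c²)

Every term has a factor of c²; factoring it out leaves n⁶q⁴-36c⁴.
Recognize a difference of squares with the parts n³q² and 6c².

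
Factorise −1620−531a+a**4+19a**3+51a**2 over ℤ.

(a+12)(a+3)(a+9)(a−5)

Among the possible rational roots, a = −12 is a root, so (a+12) divides it; the quotient is a**3+7a**2−33a−135.
Continuing, a = −3 is a root, so (a+3) is a factor; dividing leaves a**2+4a−45.
The remaining quadratic factors as (a−5)(a+9).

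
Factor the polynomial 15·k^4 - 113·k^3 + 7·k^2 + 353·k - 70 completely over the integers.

Testing divisors of the constant over divisors of the leading coefficient, k = -5/3 is a root, so (3·k + 5) is a factor; dividing leaves 5·k^3 - 46·k^2 + 79·k - 14.
Then k = 1/5 is a root, so (5·k - 1) divides it; the quotient is k^2 - 9·k + 14.
The remaining quadratic factors as (k - 7)(k - 2).

(3·k + 5)·(5·k - 1)·(k - 2)·(k - 7)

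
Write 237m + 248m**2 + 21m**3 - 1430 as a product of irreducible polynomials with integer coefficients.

(3m + 11)(7m - 13)(m + 10)

Among the possible rational roots, m = -11/3 is a root, so (3m + 11) divides it; the quotient is 7m**2 + 57m - 130.
The remaining quadratic factors as (7m - 13)(m + 10).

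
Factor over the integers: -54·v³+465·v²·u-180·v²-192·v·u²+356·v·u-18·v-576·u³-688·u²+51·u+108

Group: 6·v·(-9·v²+64·v·u-36·v+64·u²+48·u-27) + (-9·u-4)·(-9·v²+64·v·u-36·v+64·u²+48·u-27); both groups contain (-9·v²+64·v·u-36·v+64·u²+48·u-27), so (6·v-9·u-4) is a factor with cofactor -9·v²+64·v·u-36·v+64·u²+48·u-27.
The cofactor groups again: -9·v²+64·v·u-36·v+64·u²+48·u-27 = -9·v·(v-8·u+3) + (-8·u-9)·(v-8·u+3); both groups contain (v-8·u+3), giving -(9·v+8·u+9)·(v-8·u+3).

-(v-8·u+3)·(6·v-9·u-4)·(9·v+8·u+9)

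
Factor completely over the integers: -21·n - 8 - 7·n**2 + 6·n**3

(2·n + 1)·(3·n - 8)·(n + 1)

Testing divisors of the constant over divisors of the leading coefficient, n = -1/2 is a root, so (2·n + 1) divides it; the quotient is 3·n**2 - 5·n - 8.
The remaining quadratic factors as (3·n - 8)(n + 1).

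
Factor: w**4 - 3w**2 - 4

Substitute u = w**2 to get a quadratic in u, then factor.
w**2 - 4 is a difference of squares.
w**2 + 1 is irreducible over ℤ (sum of squares).

(w + 2)(w - 2)(w**2 + 1)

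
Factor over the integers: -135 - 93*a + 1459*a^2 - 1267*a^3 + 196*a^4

Among the possible rational roots, a = 5 is a root, so (a - 5) divides it; the quotient is 196*a^3 - 287*a^2 + 24*a + 27.
Then a = 9/7 is a root, so (7*a - 9) is a factor; dividing leaves 28*a^2 - 5*a - 3.
The remaining quadratic factors as (4*a + 1)(7*a - 3).

(4*a + 1)*(7*a - 3)*(7*a - 9)*(a - 5)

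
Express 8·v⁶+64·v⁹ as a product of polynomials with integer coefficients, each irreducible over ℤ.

Every term has a factor of 8·v⁶; factoring it out leaves 8·v³+1.
Recognize a sum of cubes with the parts 2·v and 1.

8·v⁶·(2·v+1)·(4·v²-2·v+1)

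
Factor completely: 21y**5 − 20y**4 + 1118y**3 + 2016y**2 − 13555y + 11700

Trying the rational-root candidates, y = −4 is a root, so (y + 4) is a factor; dividing leaves 21y**4 − 104y**3 + 1534y**2 − 4120y + 2925.
Next, y = 9/7 is a root, so (7y − 9) divides it; the quotient is 3y**3 − 11y**2 + 205y − 325.
Next, y = 5/3 is a root, so (3y − 5) is a factor; dividing leaves y**2 − 2y + 65.
The quadratic y**2 − 2y + 65 has discriminant −256 < 0 and is irreducible over ℤ.

(3y − 5)(7y − 9)(y + 4)(y**2 − 2y + 65)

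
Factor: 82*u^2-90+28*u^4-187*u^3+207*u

Trying the rational-root candidates, u = 6 is a root, so (u-6) divides it; the quotient is 28*u^3-19*u^2-32*u+15.
Next, u = 5/4 is a root, giving the factor (4*u-5) and quotient 7*u^2+4*u-3.
The remaining quadratic factors as (u+1)(7*u-3).

(4*u-5)*(7*u-3)*(u+1)*(u-6)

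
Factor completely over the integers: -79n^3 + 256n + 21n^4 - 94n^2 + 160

(3n + 5)(7n + 4)(n - 2)(n - 4)

Testing divisors of the constant over divisors of the leading coefficient, n = -4/7 is a root, so (7n + 4) is a factor; dividing leaves 3n^3 - 13n^2 - 6n + 40.
Continuing, n = -5/3 is a root, giving the factor (3n + 5) and quotient n^2 - 6n + 8.
The remaining quadratic factors as (n - 2)(n - 4).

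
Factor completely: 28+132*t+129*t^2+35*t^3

(5*t+7)*(7*t+2)*(t+2)

Trying the rational-root candidates, t = -2 is a root, so (t+2) is a factor; dividing leaves 35*t^2+59*t+14.
The remaining quadratic factors as (5*t+7)(7*t+2).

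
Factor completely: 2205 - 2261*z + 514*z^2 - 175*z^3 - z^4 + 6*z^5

(6*z - 7)*(z + 7)*(z - 5)*(z^2 - z + 9)

Trying the rational-root candidates, z = -7 is a root, giving the factor (z + 7) and quotient 6*z^4 - 43*z^3 + 126*z^2 - 368*z + 315.
Next, z = 5 is a root, so (z - 5) is a factor; dividing leaves 6*z^3 - 13*z^2 + 61*z - 63.
Next, z = 7/6 is a root, so (6*z - 7) divides it; the quotient is z^2 - z + 9.
The quadratic z^2 - z + 9 has discriminant -35 < 0 and is irreducible over ℤ.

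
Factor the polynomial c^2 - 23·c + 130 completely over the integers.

(c - 10)·(c - 13)

Two integers with product 130 and sum -23 are -13 and -10.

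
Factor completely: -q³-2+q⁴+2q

Group as (q⁴+2q) + (-q³-2) = q(q³+2) - (q³+2).
Both groups share the factor (q³+2).

(q-1)(q³+2)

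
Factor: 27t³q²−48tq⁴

3q²t(3t−4q)(3t+4q)

Pull out the common factor 3tq²; 9t²−16q² is a difference of squares.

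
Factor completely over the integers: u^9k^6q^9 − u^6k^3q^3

k^3q^3u^6(ukq^2 − 1)(u^2k^2q^4 + ukq^2 + 1)

Every term has a factor of u^6k^3q^3; factoring it out leaves u^3k^3q^6 − 1.
Recognize a difference of cubes with the parts ukq^2 and 1.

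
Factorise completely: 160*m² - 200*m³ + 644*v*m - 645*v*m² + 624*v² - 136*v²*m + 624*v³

Group: 4*v*(156*v² + 161*v*m + 40*m²) + (-5*m + 4)*(156*v² + 161*v*m + 40*m²); both groups contain (156*v² + 161*v*m + 40*m²), so (4*v - 5*m + 4) is a factor with cofactor 156*v² + 161*v*m + 40*m².
The cofactor groups again: 156*v² + 161*v*m + 40*m² = 12*v*(13*v + 8*m) + 5*m*(13*v + 8*m); both groups contain (13*v + 8*m), giving (12*v + 5*m)*(13*v + 8*m).

(4*v - 5*m + 4)*(12*v + 5*m)*(13*v + 8*m)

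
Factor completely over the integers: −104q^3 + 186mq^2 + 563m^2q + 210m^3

Group: 7m(30m^2 + 89mq + 52q^2) − 2q(30m^2 + 89mq + 52q^2); both groups contain (30m^2 + 89mq + 52q^2), so (7m − 2q) is a factor with cofactor 30m^2 + 89mq + 52q^2.
The cofactor groups again: 30m^2 + 89mq + 52q^2 = 5m(6m + 13q) + 4q(6m + 13q); both groups contain (6m + 13q), giving (5m + 4q)(6m + 13q).

(5m + 4q)(6m + 13q)(7m − 2q)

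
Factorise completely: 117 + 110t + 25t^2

Need a pair with product 25·117 = 2925 and sum 110: that's 65 and 45.
Split the middle term: 25t^2 + 65t + 45t + 117 = 5t(5t + 13) + 9(5t + 13).

(5t + 13)(5t + 9)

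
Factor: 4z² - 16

4(z + 2)(z - 2)

Factor out 4, leaving z² - 4, which is a difference of two squares.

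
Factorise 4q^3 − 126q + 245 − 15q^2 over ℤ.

Testing divisors of the constant over divisors of the leading coefficient, q = 7 is a root, giving the factor (q − 7) and quotient 4q^2 + 13q − 35.
The remaining quadratic factors as (4q − 7)(q + 5).

(4q − 7)(q + 5)(q − 7)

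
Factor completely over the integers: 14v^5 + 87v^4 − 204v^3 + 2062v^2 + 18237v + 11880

(2v + 9)(7v + 5)(v + 8)(v^2 − 7v + 33)

By the rational root theorem, v = −5/7 is a root, so (7v + 5) is a factor; dividing leaves 2v^4 + 11v^3 − 37v^2 + 321v + 2376.
Then v = −9/2 is a root, so (2v + 9) is a factor; dividing leaves v^3 + v^2 − 23v + 264.
Next, v = −8 is a root, so (v + 8) is a factor; dividing leaves v^2 − 7v + 33.
The quadratic v^2 − 7v + 33 has discriminant −83 < 0 and is irreducible over ℤ.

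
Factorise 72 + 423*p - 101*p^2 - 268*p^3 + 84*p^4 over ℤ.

(2*p - 3)*(6*p + 1)*(7*p + 8)*(p - 3)

By the rational root theorem, p = -8/7 is a root, giving the factor (7*p + 8) and quotient 12*p^3 - 52*p^2 + 45*p + 9.
Continuing, p = 3/2 is a root, giving the factor (2*p - 3) and quotient 6*p^2 - 17*p - 3.
The remaining quadratic factors as (p - 3)(6*p + 1).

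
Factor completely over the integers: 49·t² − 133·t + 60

Need a pair with product 49·60 = 2940 and sum −133: that's −105 and −28.
Split the middle term: 49·t² − 105·t − 28·t + 60 = 7·t·(7·t − 15) − 4·(7·t − 15).

(7·t − 15)·(7·t − 4)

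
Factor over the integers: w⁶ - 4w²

Every term has a factor of w²; factoring it out leaves w⁴ - 4.
Recognize a difference of squares with the parts w² and 2.

w²(w² + 2)(w² - 2)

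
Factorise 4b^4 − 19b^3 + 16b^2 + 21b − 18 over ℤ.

(4b − 3)(b + 1)(b − 2)(b − 3)

By the rational root theorem, b = 2 is a root, so (b − 2) is a factor; dividing leaves 4b^3 − 11b^2 − 6b + 9.
Continuing, b = −1 is a root, so (b + 1) is a factor; dividing leaves 4b^2 − 15b + 9.
The remaining quadratic factors as (b − 3)(4b − 3).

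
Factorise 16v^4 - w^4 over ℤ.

(2v + w)(2v - w)(4v^2 + w^2)

(2v)⁴ − (w)⁴ = ((2v)² − (w)²)((2v)² + (w)²); the first factor splits again, the second (4v^2 + w^2) is irreducible.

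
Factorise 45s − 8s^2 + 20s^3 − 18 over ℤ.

(5s − 2)(4s^2 + 9)

Group as (20s^3 + 45s) + (−8s^2 − 18) = 5s(4s^2 + 9) − 2(4s^2 + 9).
Both groups share the factor (4s^2 + 9).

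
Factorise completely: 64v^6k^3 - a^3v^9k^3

Factor out v^6k^3 first: what remains is -a^3v^3 + 64.
Recognize a difference of cubes with the parts 4 and av.

-k^3v^6(av - 4)(a^2v^2 + 4av + 16)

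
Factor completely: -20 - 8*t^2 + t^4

(t^2 + 2)*(t^2 - 10)

Substitute u = t^2 to get a quadratic in u, then factor.
t^2 - 10 is irreducible over ℤ (10 is not a perfect square).
t^2 + 2 is irreducible over ℤ (always positive, so no real roots).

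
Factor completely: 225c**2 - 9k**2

Pull out the common factor 9; 25c**2 - k**2 is a difference of squares.

9(5c + k)(5c - k)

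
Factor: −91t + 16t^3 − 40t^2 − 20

(4t + 1)(4t + 5)(t − 4)

Testing divisors of the constant over divisors of the leading coefficient, t = −5/4 is a root, so (4t + 5) is a factor; dividing leaves 4t^2 − 15t − 4.
The remaining quadratic factors as (4t + 1)(t − 4).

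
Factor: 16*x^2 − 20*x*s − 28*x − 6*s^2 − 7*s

(4*x − 6*s − 7)*(4*x + s)

Group: 4*x*(4*x − 6*s − 7) + s*(4*x − 6*s − 7); both groups contain (4*x − 6*s − 7).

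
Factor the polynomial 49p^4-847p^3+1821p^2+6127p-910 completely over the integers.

(7p+13)(7p-1)(p-14)(p-5)

Testing divisors of the constant over divisors of the leading coefficient, p = -13/7 is a root, so (7p+13) divides it; the quotient is 7p^3-134p^2+509p-70.
Then p = 14 is a root, so (p-14) divides it; the quotient is 7p^2-36p+5.
The remaining quadratic factors as (7p-1)(p-5).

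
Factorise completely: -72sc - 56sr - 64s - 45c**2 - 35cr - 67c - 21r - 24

-(8s + 5c + 3)(9c + 7r + 8)

Group: -8s(9c + 7r + 8) + (-5c - 3)(9c + 7r + 8); both groups contain (9c + 7r + 8).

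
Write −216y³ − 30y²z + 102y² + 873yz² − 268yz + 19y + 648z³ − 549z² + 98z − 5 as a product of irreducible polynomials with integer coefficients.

Group: 9y(−24y² + 18yz − 2y + 81z² − 18z + 1) + (8z − 5)(−24y² + 18yz − 2y + 81z² − 18z + 1); both groups contain (−24y² + 18yz − 2y + 81z² − 18z + 1), so (9y + 8z − 5) is a factor with cofactor −24y² + 18yz − 2y + 81z² − 18z + 1.
The cofactor groups again: −24y² + 18yz − 2y + 81z² − 18z + 1 = −4y(6y + 9z − 1) + (9z − 1)(6y + 9z − 1); both groups contain (6y + 9z − 1), giving −(4y − 9z + 1)(6y + 9z − 1).

−(4y − 9z + 1)(6y + 9z − 1)(9y + 8z − 5)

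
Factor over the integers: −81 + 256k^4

(4k + 3)(4k − 3)(16k^2 + 9)

Difference of squares twice: with A = 4k and B = 3, A⁴ − B⁴ = (A² − B²)(A² + B²), and A² − B² factors again.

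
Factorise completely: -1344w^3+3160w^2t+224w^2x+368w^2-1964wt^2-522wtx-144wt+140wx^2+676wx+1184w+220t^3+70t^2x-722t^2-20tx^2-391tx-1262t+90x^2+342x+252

Group: 8w(-168w^2+164wt+70wx+88w-20t^2-10tx+62t+45x+126) + (-11t+2x+2)(-168w^2+164wt+70wx+88w-20t^2-10tx+62t+45x+126); both groups contain (-168w^2+164wt+70wx+88w-20t^2-10tx+62t+45x+126), so (8w-11t+2x+2) is a factor with cofactor -168w^2+164wt+70wx+88w-20t^2-10tx+62t+45x+126.
The cofactor groups again: -168w^2+164wt+70wx+88w-20t^2-10tx+62t+45x+126 = -14w(12w-10t-5x-14) + (2t-9)(12w-10t-5x-14); both groups contain (12w-10t-5x-14), giving -(14w-2t+9)(12w-10t-5x-14).

-(12w-10t-5x-14)(8w-11t+2x+2)(14w-2t+9)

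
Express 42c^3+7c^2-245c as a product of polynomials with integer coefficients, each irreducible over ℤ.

7c(2c+5)(3c-7)

Pull out the common factor 7c, then factor the remaining trinomial.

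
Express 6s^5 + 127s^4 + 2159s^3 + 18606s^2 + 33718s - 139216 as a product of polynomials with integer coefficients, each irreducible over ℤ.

(6s - 11)(s + 7)(s + 8)(s^2 + 8s + 226)

Testing divisors of the constant over divisors of the leading coefficient, s = -8 is a root, so (s + 8) divides it; the quotient is 6s^4 + 79s^3 + 1527s^2 + 6390s - 17402.
Then s = 11/6 is a root, so (6s - 11) is a factor; dividing leaves s^3 + 15s^2 + 282s + 1582.
Then s = -7 is a root, so (s + 7) is a factor; dividing leaves s^2 + 8s + 226.
The quadratic s^2 + 8s + 226 has discriminant -840 < 0 and is irreducible over ℤ.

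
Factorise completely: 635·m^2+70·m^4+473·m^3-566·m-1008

By the rational root theorem, m = -7/5 is a root, so (5·m+7) divides it; the quotient is 14·m^3+75·m^2+22·m-144.
Continuing, m = 8/7 is a root, so (7·m-8) is a factor; dividing leaves 2·m^2+13·m+18.
The remaining quadratic factors as (2·m+9)(m+2).

(2·m+9)·(5·m+7)·(7·m-8)·(m+2)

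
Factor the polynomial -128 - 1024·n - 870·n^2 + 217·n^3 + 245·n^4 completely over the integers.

Among the possible rational roots, n = -1/7 is a root, giving the factor (7·n + 1) and quotient 35·n^3 + 26·n^2 - 128·n - 128.
Then n = -8/7 is a root, giving the factor (7·n + 8) and quotient 5·n^2 - 2·n - 16.
The remaining quadratic factors as (5·n + 8)(n - 2).

(5·n + 8)·(7·n + 1)·(7·n + 8)·(n - 2)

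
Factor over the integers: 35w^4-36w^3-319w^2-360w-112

Among the possible rational roots, w = -4/7 is a root, so (7w+4) is a factor; dividing leaves 5w^3-8w^2-41w-28.
Next, w = -7/5 is a root, so (5w+7) is a factor; dividing leaves w^2-3w-4.
The remaining quadratic factors as (w-4)(w+1).

(5w+7)(7w+4)(w+1)(w-4)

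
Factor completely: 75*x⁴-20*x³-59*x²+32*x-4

(3*x-2)*(5*x-1)*(5*x-2)*(x+1)

Among the possible rational roots, x = 1/5 is a root, so (5*x-1) divides it; the quotient is 15*x³-x²-12*x+4.
Then x = -1 is a root, so (x+1) is a factor; dividing leaves 15*x²-16*x+4.
The remaining quadratic factors as (3*x-2)(5*x-2).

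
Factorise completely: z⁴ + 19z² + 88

Substitute u = z² to get a quadratic in u, then factor.
z² + 11 is irreducible over ℤ (always positive, so no real roots).
z² + 8 is irreducible over ℤ (always positive, so no real roots).

(z² + 11)(z² + 8)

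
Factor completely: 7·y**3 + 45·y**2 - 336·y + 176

By the rational root theorem, y = 4/7 is a root, so (7·y - 4) is a factor; dividing leaves y**2 + 7·y - 44.
The remaining quadratic factors as (y - 4)(y + 11).

(7·y - 4)·(y + 11)·(y - 4)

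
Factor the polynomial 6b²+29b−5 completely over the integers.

Need a pair with product 6·(−5) = −30 and sum 29: that's 30 and −1.
Split the middle term: 6b²+30b − b−5 = 6b(b+5) − (b+5).

(6b−1)(b+5)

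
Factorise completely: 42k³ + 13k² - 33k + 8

Among the possible rational roots, k = 1/3 is a root, so (3k - 1) is a factor; dividing leaves 14k² + 9k - 8.
The remaining quadratic factors as (7k + 8)(2k - 1).

(2k - 1)(3k - 1)(7k + 8)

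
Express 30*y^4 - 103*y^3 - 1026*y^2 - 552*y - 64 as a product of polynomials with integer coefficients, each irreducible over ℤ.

(5*y + 2)*(6*y + 1)*(y + 4)*(y - 8)

By the rational root theorem, y = -1/6 is a root, giving the factor (6*y + 1) and quotient 5*y^3 - 18*y^2 - 168*y - 64.
Continuing, y = 8 is a root, so (y - 8) divides it; the quotient is 5*y^2 + 22*y + 8.
The remaining quadratic factors as (y + 4)(5*y + 2).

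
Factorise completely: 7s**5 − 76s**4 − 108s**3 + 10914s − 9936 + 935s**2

Testing divisors of the constant over divisors of the leading coefficient, s = 9 is a root, giving the factor (s − 9) and quotient 7s**4 − 13s**3 − 225s**2 − 1090s + 1104.
Next, s = 6/7 is a root, giving the factor (7s − 6) and quotient s**3 − s**2 − 33s − 184.
Next, s = 8 is a root, giving the factor (s − 8) and quotient s**2 + 7s + 23.
The quadratic s**2 + 7s + 23 has discriminant −43 < 0 and is irreducible over ℤ.

(7s − 6)(s − 8)(s − 9)(s**2 + 7s + 23)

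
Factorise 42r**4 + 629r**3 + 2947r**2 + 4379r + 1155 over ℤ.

Testing divisors of the constant over divisors of the leading coefficient, r = -1/3 is a root, so (3r + 1) divides it; the quotient is 14r**3 + 205r**2 + 914r + 1155.
Next, r = -11/2 is a root, giving the factor (2r + 11) and quotient 7r**2 + 64r + 105.
The remaining quadratic factors as (7r + 15)(r + 7).

(2r + 11)(3r + 1)(7r + 15)(r + 7)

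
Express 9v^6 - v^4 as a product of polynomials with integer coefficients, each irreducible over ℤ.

v^4(3v + 1)(3v - 1)

Every term has a factor of v^4; factoring it out leaves 9v^2 - 1.
Recognize a difference of squares with the parts 3v and 1.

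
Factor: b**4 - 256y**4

(b + 4y)(b - 4y)(b**2 + 16y**2)

Write as (b**2)² − (16y**2)², then factor b**2 - 16y**2 once more.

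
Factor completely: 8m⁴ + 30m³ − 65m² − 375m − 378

(2m − 7)(4m + 9)(m + 2)(m + 3)

Trying the rational-root candidates, m = 7/2 is a root, so (2m − 7) divides it; the quotient is 4m³ + 29m² + 69m + 54.
Continuing, m = −3 is a root, giving the factor (m + 3) and quotient 4m² + 17m + 18.
The remaining quadratic factors as (4m + 9)(m + 2).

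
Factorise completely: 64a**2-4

Pull out the common factor 4; 16a**2-1 is a difference of squares.

4(4a+1)(4a-1)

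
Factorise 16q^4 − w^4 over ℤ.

(2q + w)(2q − w)(4q^2 + w^2)

Difference of squares twice: with A = 2q and B = w, A⁴ − B⁴ = (A² − B²)(A² + B²), and A² − B² factors again.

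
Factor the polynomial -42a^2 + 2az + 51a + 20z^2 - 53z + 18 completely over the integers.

Group: -6a(7a - 5z + 2) + (-4z + 9)(7a - 5z + 2); both groups contain (7a - 5z + 2).

-(6a + 4z - 9)(7a - 5z + 2)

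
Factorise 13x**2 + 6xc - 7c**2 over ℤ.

(13x - 7c)(x + c)

Group: x(13x - 7c) + c(13x - 7c); both groups contain (13x - 7c).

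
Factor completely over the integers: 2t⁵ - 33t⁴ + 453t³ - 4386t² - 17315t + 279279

(2t + 13)(t - 11)(t - 9)(t² - 3t + 217)

Among the possible rational roots, t = -13/2 is a root, so (2t + 13) divides it; the quotient is t⁴ - 23t³ + 376t² - 4637t + 21483.
Continuing, t = 11 is a root, so (t - 11) is a factor; dividing leaves t³ - 12t² + 244t - 1953.
Then t = 9 is a root, giving the factor (t - 9) and quotient t² - 3t + 217.
The quadratic t² - 3t + 217 has discriminant -859 < 0 and is irreducible over ℤ.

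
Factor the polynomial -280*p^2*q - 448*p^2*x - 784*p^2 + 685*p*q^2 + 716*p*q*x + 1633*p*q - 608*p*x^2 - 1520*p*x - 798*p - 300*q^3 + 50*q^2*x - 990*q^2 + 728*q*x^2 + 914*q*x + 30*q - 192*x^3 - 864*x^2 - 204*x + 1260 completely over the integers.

-(5*q + 8*x + 14)*(7*p - 4*q + 6*x - 6)*(8*p - 15*q + 4*x + 15)

Group: 8*p*(-35*p*q - 56*p*x - 98*p + 20*q^2 + 2*q*x + 86*q - 48*x^2 - 36*x + 84) + (-15*q + 4*x + 15)*(-35*p*q - 56*p*x - 98*p + 20*q^2 + 2*q*x + 86*q - 48*x^2 - 36*x + 84); both groups contain (-35*p*q - 56*p*x - 98*p + 20*q^2 + 2*q*x + 86*q - 48*x^2 - 36*x + 84), so (8*p - 15*q + 4*x + 15) is a factor with cofactor -35*p*q - 56*p*x - 98*p + 20*q^2 + 2*q*x + 86*q - 48*x^2 - 36*x + 84.
The cofactor groups again: -35*p*q - 56*p*x - 98*p + 20*q^2 + 2*q*x + 86*q - 48*x^2 - 36*x + 84 = -7*p*(5*q + 8*x + 14) + (4*q - 6*x + 6)*(5*q + 8*x + 14); both groups contain (5*q + 8*x + 14), giving -(7*p - 4*q + 6*x - 6)*(5*q + 8*x + 14).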